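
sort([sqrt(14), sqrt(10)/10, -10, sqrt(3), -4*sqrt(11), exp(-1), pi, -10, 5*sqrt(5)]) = [-4*sqrt(11), -10, -10, sqrt(10)/10, exp(-1), sqrt(3), pi, sqrt(14), 5*sqrt(5)]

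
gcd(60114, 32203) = 1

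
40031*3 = 120093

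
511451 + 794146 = 1305597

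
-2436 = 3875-6311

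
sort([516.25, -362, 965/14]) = [-362, 965/14, 516.25]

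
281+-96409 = -96128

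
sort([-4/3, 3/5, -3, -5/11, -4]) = [-4, -3, -4/3, -5/11, 3/5]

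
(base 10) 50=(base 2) 110010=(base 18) 2e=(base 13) 3b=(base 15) 35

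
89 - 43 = 46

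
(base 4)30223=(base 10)811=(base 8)1453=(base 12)577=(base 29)rs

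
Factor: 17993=19^1 * 947^1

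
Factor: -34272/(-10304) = 2^(-1) * 3^2 * 17^1 * 23^(-1) = 153/46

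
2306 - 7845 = -5539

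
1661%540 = 41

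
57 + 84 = 141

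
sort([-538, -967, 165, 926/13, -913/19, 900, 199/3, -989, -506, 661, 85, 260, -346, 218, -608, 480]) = [-989, -967, -608, -538, -506, -346, -913/19, 199/3, 926/13, 85, 165, 218, 260, 480, 661, 900]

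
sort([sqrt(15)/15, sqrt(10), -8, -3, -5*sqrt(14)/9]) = [-8, -3, -5*sqrt(14)/9, sqrt(15)/15, sqrt(10)]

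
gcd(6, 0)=6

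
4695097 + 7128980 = 11824077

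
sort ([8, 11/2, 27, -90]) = [-90, 11/2, 8, 27]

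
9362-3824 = 5538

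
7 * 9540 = 66780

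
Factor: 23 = 23^1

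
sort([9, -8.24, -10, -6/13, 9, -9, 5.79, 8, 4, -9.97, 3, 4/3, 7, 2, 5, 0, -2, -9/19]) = [-10, -9.97, -9, -8.24, -2, -9/19, -6/13, 0, 4/3, 2, 3, 4, 5, 5.79, 7, 8, 9, 9]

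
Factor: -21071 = -1*19^1*1109^1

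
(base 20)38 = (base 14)4c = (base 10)68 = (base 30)28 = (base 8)104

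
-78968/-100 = 19742/25 = 789.68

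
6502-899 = 5603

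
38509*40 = 1540360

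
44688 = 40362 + 4326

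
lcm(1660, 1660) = 1660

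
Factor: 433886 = 2^1 * 59^1 * 3677^1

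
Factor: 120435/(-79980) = -1*2^(-2)*7^1*37^1*43^(-1) = -259/172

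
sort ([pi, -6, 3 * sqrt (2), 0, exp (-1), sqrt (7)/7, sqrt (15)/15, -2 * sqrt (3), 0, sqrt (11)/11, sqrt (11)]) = [-6, -2 * sqrt (3), 0, 0, sqrt (15)/15, sqrt (11)/11, exp (-1), sqrt (7)/7, pi, sqrt (11), 3 * sqrt (2)]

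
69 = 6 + 63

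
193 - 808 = -615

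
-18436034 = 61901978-80338012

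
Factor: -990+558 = -1*2^4*3^3 = -432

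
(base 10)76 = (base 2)1001100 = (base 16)4c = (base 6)204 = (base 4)1030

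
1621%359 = 185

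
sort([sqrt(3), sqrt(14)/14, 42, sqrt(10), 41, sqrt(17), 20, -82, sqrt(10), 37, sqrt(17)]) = [-82, sqrt(14)/14, sqrt(3), sqrt(10), sqrt(10), sqrt(17), sqrt(17), 20, 37, 41, 42]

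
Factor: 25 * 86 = 2^1 * 5^2 * 43^1 = 2150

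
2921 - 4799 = -1878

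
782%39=2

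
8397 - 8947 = -550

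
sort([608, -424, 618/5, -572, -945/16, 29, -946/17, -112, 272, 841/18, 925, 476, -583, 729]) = [-583, -572, -424, -112, -945/16, -946/17, 29, 841/18, 618/5, 272, 476, 608, 729, 925]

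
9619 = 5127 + 4492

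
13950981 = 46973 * 297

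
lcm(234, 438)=17082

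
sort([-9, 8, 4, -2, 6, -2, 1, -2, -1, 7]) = [-9, -2, -2, -2, -1, 1, 4, 6, 7, 8]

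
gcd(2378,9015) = 1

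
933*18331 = 17102823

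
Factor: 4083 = 3^1*1361^1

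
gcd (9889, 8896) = 1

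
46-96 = -50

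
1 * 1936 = 1936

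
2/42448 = 1/21224≈0.0000471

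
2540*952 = 2418080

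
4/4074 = 2/2037 ≈ 0.000982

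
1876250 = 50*37525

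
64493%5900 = 5493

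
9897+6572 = 16469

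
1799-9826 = -8027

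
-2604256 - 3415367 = -6019623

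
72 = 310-238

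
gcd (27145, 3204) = 89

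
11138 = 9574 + 1564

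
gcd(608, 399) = 19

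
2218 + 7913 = 10131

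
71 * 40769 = 2894599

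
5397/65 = 83 + 2/65 ≈ 83.03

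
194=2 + 192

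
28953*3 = 86859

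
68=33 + 35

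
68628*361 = 24774708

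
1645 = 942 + 703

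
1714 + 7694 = 9408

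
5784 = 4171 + 1613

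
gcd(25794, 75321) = 9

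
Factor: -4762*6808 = -1*2^4*23^1*37^1*2381^1 = -32419696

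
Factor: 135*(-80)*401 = -1*2^4*3^3*5^2*401^1 = -4330800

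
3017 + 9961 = 12978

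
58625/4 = 14656+1/4 = 14656.25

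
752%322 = 108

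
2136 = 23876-21740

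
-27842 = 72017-99859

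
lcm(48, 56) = 336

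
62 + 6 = 68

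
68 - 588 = -520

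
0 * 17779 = 0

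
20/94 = 10/47 ≈ 0.213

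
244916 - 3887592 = -3642676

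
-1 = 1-2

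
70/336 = 5/24 ≈ 0.208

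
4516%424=276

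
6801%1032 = 609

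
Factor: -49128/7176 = -1 * 13^(-1) * 89^1 = -89/13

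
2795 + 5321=8116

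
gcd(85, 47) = 1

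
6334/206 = 3167/103≈30.75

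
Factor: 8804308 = 2^2*23^1*83^1*1153^1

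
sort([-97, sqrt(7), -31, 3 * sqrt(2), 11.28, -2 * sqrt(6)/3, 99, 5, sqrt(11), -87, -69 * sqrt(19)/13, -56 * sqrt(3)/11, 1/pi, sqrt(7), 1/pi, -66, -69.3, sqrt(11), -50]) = [-97, -87, -69.3, -66, -50, -31, -69 * sqrt(19)/13, -56 * sqrt(3)/11, -2 * sqrt(6)/3, 1/pi, 1/pi, sqrt(7), sqrt(7), sqrt(11), sqrt(11), 3 * sqrt(2), 5, 11.28, 99]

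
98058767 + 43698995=141757762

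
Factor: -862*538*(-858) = 2^3*3^1*11^1*13^1*269^1*431^1 = 397902648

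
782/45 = 17+17/45 ≈ 17.38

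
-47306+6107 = -41199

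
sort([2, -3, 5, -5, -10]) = [-10, -5, -3, 2, 5]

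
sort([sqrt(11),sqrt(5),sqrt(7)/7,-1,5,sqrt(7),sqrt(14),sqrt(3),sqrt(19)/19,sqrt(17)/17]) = [-1,sqrt(19)/19,sqrt(17)/17,sqrt(7)/7,sqrt(3),sqrt(5),sqrt(7),sqrt(11),sqrt(14),5]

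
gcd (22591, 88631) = 1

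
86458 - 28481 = 57977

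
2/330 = 1/165 ≈ 0.00606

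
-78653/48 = -1638 - 29/48 ≈ -1638.60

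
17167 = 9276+7891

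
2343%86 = 21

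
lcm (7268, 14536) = 14536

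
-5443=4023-9466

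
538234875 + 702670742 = 1240905617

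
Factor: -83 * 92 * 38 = -1 * 2^3 * 19^1 * 23^1 * 83^1 = -290168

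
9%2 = 1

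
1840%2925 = 1840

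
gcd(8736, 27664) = 1456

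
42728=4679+38049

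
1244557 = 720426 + 524131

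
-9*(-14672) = 132048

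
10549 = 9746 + 803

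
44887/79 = 568 + 15/79 ≈ 568.19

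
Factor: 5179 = 5179^1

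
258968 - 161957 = 97011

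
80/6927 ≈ 0.0115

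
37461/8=4682 + 5/8 ≈ 4682.63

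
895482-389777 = 505705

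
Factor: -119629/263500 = -1 * 2^(-2) * 5^(-3) * 227^1 = -227/500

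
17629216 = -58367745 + 75996961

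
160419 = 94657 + 65762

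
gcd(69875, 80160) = 5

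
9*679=6111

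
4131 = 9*459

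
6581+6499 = 13080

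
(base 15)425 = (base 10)935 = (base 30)115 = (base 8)1647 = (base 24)1en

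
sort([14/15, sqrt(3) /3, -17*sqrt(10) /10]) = [-17*sqrt(10) /10, sqrt(3) /3, 14/15]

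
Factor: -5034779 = -1*311^1*16189^1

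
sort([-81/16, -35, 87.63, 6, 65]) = [-35, -81/16, 6, 65, 87.63]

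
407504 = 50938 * 8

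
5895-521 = 5374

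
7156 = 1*7156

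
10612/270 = 5306/135≈39.30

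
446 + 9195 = 9641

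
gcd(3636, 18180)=3636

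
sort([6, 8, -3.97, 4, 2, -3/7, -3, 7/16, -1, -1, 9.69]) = [-3.97, -3, -1, -1, -3/7, 7/16, 2, 4, 6, 8, 9.69]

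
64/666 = 32/333 ≈ 0.0961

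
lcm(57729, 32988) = 230916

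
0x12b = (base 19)fe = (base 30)9t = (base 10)299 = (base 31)9k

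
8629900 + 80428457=89058357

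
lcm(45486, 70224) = 4002768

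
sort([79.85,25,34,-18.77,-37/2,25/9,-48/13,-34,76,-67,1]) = [-67,-34,-18.77,-37/2,-48/13,1,25/9,25,34,76,79.85]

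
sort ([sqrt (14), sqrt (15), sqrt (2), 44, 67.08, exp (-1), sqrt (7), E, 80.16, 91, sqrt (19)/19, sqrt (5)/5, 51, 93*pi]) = [sqrt (19)/19, exp (-1), sqrt (5)/5, sqrt (2), sqrt (7), E, sqrt (14), sqrt (15), 44, 51, 67.08, 80.16, 91, 93*pi]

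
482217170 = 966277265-484060095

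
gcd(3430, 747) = 1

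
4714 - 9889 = -5175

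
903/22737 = 301/7579 ≈ 0.0397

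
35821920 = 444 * 80680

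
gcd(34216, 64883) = 91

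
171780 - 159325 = 12455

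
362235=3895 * 93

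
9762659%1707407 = 1225624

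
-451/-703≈0.642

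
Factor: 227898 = 2^1*3^2*11^1*1151^1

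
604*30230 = 18258920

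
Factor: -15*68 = -1*2^2*3^1*5^1*17^1 = -1020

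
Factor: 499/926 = 2^ (-1)*463^ (-1)*499^1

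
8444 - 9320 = -876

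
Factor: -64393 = -1 * 7^1 * 9199^1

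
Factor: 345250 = 2^1*5^3*1381^1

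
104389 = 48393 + 55996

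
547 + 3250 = 3797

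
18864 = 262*72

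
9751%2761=1468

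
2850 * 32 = 91200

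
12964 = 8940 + 4024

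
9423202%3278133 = 2866936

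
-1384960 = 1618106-3003066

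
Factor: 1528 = 2^3*191^1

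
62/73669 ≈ 0.000842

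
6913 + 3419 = 10332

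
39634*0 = 0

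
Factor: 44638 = 2^1*11^1*2029^1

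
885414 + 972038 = 1857452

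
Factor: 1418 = 2^1 * 709^1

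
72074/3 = 24024 + 2/3 ≈ 24024.67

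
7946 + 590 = 8536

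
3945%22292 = 3945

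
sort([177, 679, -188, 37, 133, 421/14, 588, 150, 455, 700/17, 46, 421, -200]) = [-200, -188, 421/14, 37, 700/17, 46, 133, 150, 177, 421, 455, 588, 679]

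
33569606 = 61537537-27967931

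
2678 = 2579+99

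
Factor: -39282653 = -1*39282653^1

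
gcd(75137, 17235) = 1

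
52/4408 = 13/1102 ≈ 0.0118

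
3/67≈0.0448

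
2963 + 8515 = 11478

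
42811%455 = 41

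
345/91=3 + 72/91≈3.79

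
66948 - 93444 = -26496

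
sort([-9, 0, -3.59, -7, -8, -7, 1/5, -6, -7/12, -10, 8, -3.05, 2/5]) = [-10, -9, -8, -7, -7, -6, -3.59, -3.05, -7/12, 0, 1/5, 2/5, 8]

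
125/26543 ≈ 0.00471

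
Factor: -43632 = -1*2^4*3^3*101^1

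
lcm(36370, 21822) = 109110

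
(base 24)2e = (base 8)76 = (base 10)62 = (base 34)1s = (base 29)24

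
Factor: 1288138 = 2^1 * 23^1 * 41^1 * 683^1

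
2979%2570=409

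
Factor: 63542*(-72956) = -1*2^3*13^1*23^1*61^1*31771^1 = -4635770152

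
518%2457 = 518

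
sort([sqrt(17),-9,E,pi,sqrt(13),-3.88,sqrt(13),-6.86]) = [-9,-6.86,-3.88,E,pi,sqrt(13),sqrt(13),sqrt(17)]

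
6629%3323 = 3306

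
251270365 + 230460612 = 481730977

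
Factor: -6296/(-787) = 2^3 = 8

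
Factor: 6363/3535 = 3^2*5^(-1) = 9/5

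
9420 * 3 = 28260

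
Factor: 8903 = 29^1*307^1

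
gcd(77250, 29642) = 2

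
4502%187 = 14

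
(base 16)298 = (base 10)664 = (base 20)1d4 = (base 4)22120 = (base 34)ji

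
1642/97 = 16 + 90/97 ≈ 16.93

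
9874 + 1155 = 11029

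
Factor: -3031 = -1*7^1*433^1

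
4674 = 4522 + 152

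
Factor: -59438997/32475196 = -1*2^(-2)*3^2*13^(-1)*31^1*37^(-1)*16879^(-1)*213043^1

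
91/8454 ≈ 0.0108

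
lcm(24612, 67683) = 270732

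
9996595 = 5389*1855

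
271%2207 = 271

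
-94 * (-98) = 9212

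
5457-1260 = 4197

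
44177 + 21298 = 65475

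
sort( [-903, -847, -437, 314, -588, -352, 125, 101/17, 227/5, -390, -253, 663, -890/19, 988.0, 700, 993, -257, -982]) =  [-982, -903, -847, -588, -437, -390, -352, -257, -253, -890/19, 101/17, 227/5, 125, 314, 663, 700, 988.0, 993]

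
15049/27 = 557 + 10/27 ≈ 557.37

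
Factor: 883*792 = 2^3*3^2*11^1*883^1 = 699336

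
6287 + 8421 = 14708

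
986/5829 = 34/201 ≈ 0.169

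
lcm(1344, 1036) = 49728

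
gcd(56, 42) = 14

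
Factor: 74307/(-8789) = -1*3^1*11^(-1)*31^1 = -93/11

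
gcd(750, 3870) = 30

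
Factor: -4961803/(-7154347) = 7^1*11^1*743^(-1)*9629^(-1)*64439^1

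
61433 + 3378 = 64811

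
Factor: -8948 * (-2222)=2^3 * 11^1 * 101^1 * 2237^1=19882456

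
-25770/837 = -8590/279 ≈ -30.79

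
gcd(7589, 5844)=1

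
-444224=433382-877606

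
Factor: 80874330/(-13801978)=-1 * 3^1 * 5^1 * 23^(-1) * 29^1 * 92959^1 * 300043^(-1)=-40437165/6900989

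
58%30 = 28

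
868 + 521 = 1389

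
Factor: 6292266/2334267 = 2^1*3^(-1)*13^(-1)*47^1*53^1*71^(-1)*281^(-1)*421^1 = 2097422/778089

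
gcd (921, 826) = 1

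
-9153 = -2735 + -6418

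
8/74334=4/37167 ≈ 0.000108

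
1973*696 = 1373208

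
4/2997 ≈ 0.00133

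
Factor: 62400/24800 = 2^1 * 3^1 * 13^1 * 31^(-1) = 78/31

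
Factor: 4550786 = 2^1 * 2275393^1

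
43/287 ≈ 0.150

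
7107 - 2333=4774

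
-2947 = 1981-4928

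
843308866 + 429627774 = 1272936640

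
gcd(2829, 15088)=943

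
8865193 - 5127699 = 3737494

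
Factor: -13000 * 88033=-1 * 2^3 * 5^3 * 11^1 * 13^1 * 53^1 * 151^1=-1144429000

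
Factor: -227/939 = -1*3^(-1)*227^1*313^(-1)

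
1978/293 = 6 + 220/293≈6.75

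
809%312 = 185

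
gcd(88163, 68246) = 1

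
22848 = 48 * 476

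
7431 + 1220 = 8651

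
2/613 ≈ 0.00326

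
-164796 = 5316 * (-31)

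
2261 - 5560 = -3299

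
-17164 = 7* (-2452)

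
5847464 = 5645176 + 202288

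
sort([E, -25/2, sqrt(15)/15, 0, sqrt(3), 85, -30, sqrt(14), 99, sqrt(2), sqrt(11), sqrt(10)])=[-30, -25/2, 0, sqrt(15)/15, sqrt(2), sqrt(3), E, sqrt(10), sqrt(11), sqrt(14), 85, 99]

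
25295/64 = 395 + 15/64≈395.23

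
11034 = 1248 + 9786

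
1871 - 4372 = -2501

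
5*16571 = 82855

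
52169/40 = 1304 + 9/40 ≈ 1304.23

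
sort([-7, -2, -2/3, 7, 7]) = [-7, -2, -2/3, 7, 7]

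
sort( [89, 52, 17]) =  [17, 52, 89]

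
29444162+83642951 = 113087113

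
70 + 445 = 515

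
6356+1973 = 8329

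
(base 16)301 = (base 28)rd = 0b1100000001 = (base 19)229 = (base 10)769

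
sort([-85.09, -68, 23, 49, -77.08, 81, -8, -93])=[-93, -85.09, -77.08, -68, -8, 23, 49, 81]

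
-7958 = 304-8262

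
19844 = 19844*1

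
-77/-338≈0.228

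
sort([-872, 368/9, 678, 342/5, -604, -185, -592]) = [-872, -604, -592, -185, 368/9, 342/5, 678]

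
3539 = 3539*1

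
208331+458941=667272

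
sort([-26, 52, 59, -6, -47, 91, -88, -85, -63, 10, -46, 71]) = [-88, -85, -63, -47, -46, -26, -6, 10, 52, 59, 71, 91]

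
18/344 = 9/172 ≈ 0.0523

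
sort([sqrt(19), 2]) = [2, sqrt(19)]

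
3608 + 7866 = 11474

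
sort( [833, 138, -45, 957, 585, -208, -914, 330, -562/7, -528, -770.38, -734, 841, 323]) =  [-914, -770.38, -734, -528, -208, -562/7, -45, 138, 323, 330, 585, 833, 841, 957]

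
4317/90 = 47 + 29/30≈47.97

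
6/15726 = 1/2621 ≈ 0.000382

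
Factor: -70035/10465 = -1*3^1*13^(-1)*29^1 = -87/13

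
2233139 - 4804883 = -2571744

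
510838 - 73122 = 437716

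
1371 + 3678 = 5049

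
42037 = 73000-30963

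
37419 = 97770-60351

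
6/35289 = 2/11763 ≈ 0.000170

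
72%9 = 0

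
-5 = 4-9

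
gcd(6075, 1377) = 81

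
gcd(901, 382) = 1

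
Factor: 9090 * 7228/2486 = 2^2 * 3^2 * 5^1 * 11^(-1) * 13^1 * 101^1 * 113^(-1) * 139^1 = 32851260/1243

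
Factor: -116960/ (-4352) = 2^ (-3) * 5^1 * 43^1 = 215/8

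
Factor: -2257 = -1*37^1*61^1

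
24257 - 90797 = -66540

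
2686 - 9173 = -6487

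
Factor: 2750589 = 3^2*305621^1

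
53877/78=690+19/26 ≈ 690.73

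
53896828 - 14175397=39721431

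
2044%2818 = 2044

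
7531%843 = 787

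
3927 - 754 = 3173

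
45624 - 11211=34413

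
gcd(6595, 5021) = 1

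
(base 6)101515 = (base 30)92n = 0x1ff7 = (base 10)8183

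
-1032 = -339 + -693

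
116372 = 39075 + 77297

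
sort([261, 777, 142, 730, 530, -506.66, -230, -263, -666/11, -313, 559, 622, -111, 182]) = [-506.66, -313, -263, -230, -111, -666/11, 142, 182, 261, 530, 559, 622, 730, 777]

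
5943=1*5943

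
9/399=3/133 ≈ 0.0226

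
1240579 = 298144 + 942435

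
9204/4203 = 2 + 266/1401≈2.19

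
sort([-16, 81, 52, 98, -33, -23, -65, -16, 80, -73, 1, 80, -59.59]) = [-73, -65, -59.59, -33, -23, -16, -16, 1, 52, 80, 80, 81, 98]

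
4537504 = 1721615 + 2815889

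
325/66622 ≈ 0.00488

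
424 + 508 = 932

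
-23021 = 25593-48614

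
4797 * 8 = 38376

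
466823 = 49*9527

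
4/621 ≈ 0.00644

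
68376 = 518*132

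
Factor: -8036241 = -1 * 3^1 * 2678747^1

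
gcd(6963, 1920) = 3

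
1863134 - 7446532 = -5583398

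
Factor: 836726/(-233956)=-1*2^(-1)*11^1*23^(-1)*73^1*521^1*2543^(-1)=-418363/116978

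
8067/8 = 1008+3/8 ≈ 1008.38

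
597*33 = 19701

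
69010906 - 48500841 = 20510065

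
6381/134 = 47 + 83/134 ≈ 47.62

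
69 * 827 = 57063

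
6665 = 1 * 6665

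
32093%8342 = 7067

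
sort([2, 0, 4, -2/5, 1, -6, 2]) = [-6, -2/5, 0, 1, 2, 2, 4]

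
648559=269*2411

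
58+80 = 138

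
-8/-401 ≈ 0.0200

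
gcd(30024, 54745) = 1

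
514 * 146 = 75044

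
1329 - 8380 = -7051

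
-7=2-9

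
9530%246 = 182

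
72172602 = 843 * 85614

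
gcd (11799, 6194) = 19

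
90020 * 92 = 8281840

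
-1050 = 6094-7144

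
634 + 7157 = 7791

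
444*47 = 20868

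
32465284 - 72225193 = -39759909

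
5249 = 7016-1767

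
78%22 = 12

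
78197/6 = 13032 + 5/6 ≈ 13032.83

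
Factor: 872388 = 2^2*3^2*11^1*2203^1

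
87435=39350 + 48085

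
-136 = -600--464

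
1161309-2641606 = -1480297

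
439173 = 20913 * 21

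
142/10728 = 71/5364 ≈ 0.0132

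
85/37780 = 17/7556 ≈ 0.00225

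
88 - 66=22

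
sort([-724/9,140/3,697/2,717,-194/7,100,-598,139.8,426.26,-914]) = [-914,-598,-724/9,-194/7,140/3,100,139.8,697/2,426.26,717]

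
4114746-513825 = 3600921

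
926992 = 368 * 2519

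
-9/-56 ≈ 0.161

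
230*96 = 22080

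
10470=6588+3882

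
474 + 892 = 1366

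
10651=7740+2911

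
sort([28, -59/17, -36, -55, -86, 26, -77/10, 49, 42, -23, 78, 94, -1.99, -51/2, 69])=[-86, -55, -36, -51/2, -23, -77/10, -59/17, -1.99, 26, 28, 42, 49, 69, 78, 94]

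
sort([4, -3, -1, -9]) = [-9, -3, -1, 4]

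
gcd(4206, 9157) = 1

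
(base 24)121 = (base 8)1161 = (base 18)1gd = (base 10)625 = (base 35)hu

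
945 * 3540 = 3345300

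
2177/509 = 4 + 141/509 ≈ 4.28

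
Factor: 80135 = 5^1 * 11^1 * 31^1 * 47^1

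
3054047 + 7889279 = 10943326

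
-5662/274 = -2831/137 ≈ -20.66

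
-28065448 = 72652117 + -100717565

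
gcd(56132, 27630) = 2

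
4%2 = 0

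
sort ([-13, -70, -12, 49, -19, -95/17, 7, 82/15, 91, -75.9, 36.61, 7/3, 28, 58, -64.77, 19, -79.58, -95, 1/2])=[-95, -79.58, -75.9, -70, -64.77, -19, -13, -12, -95/17, 1/2, 7/3, 82/15, 7, 19, 28, 36.61, 49, 58, 91]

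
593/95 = 6+23/95 ≈ 6.24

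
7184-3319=3865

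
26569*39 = 1036191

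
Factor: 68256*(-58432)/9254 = -1*2^10*3^3*7^(-1)*11^1*79^1*83^1*661^(-1) = -1994167296/4627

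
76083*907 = 69007281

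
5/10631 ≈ 0.000470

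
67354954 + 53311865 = 120666819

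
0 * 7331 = 0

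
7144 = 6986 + 158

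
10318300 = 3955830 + 6362470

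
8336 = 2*4168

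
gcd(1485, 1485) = 1485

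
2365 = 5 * 473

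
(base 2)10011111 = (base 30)59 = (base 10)159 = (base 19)87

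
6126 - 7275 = -1149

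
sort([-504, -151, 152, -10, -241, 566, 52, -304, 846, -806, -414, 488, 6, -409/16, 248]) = [-806, -504, -414, -304, -241, -151, -409/16, -10, 6, 52, 152, 248, 488, 566, 846]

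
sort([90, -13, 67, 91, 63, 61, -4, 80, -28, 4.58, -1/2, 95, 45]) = [-28, -13, -4, -1/2, 4.58, 45, 61, 63, 67, 80, 90, 91, 95]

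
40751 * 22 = 896522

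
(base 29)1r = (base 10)56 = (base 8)70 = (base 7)110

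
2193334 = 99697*22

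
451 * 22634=10207934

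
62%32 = 30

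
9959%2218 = 1087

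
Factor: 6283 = 61^1*103^1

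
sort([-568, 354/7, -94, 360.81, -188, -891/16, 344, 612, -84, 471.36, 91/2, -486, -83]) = [-568, -486, -188, -94, -84, -83, -891/16, 91/2, 354/7, 344, 360.81, 471.36, 612]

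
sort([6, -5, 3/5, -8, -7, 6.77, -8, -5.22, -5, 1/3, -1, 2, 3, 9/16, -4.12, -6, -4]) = [-8, -8, -7, -6, -5.22, -5, -5, -4.12, -4, -1, 1/3, 9/16, 3/5, 2, 3, 6, 6.77]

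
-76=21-97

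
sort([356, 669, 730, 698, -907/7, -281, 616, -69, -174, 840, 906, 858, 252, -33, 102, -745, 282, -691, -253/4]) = [-745, -691, -281, -174, -907/7, -69, -253/4, -33, 102, 252, 282, 356, 616, 669, 698, 730, 840, 858, 906]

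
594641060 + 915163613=1509804673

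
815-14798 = -13983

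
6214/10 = 621 + 2/5 = 621.40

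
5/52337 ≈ 0.0000955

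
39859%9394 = 2283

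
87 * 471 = 40977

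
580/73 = 7 + 69/73 ≈ 7.95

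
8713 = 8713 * 1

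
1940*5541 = 10749540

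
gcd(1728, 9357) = 3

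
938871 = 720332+218539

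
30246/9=3360 + 2/3 ≈ 3360.67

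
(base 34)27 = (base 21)3c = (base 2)1001011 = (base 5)300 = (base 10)75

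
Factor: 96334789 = 41^1*613^1*3833^1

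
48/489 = 16/163 ≈ 0.0982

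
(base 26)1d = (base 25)1e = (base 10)39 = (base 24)1f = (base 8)47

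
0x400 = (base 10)1024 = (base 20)2b4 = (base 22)22c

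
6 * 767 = 4602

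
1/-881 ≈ -0.00114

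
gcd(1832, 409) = 1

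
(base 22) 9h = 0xd7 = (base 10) 215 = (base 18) bh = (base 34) 6b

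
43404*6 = 260424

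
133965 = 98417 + 35548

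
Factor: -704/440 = -1*2^3*5^(-1) = -8/5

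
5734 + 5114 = 10848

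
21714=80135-58421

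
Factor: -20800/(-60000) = 2^1*3^(-1)*5^(-2)*13^1 = 26/75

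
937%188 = 185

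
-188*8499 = -1597812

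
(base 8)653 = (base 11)359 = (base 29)el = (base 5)3202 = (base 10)427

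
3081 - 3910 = -829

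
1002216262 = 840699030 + 161517232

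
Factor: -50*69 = -1*2^1*3^1*5^2*23^1 = -3450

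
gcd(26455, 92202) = 11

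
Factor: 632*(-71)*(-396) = 2^5*3^2*11^1*71^1*79^1 = 17769312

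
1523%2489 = 1523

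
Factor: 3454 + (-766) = 2^7 * 3^1 * 7^1 = 2688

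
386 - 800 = -414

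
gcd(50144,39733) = 1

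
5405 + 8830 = 14235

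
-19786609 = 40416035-60202644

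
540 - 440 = 100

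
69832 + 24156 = 93988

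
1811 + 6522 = 8333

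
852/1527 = 284/509 ≈ 0.558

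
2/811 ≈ 0.00247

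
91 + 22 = 113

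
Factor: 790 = 2^1*5^1*79^1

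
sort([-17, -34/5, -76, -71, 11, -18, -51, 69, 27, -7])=[-76, -71, -51, -18, -17, -7, -34/5, 11, 27, 69]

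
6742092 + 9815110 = 16557202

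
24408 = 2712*9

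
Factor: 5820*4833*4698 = 2^3*3^8*5^1*29^1*97^1*179^1 = 132145625880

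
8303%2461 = 920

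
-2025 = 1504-3529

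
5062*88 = 445456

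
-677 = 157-834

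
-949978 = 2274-952252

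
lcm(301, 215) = 1505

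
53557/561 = 95 + 262/561 ≈ 95.47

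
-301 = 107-408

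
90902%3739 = 1166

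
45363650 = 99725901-54362251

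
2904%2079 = 825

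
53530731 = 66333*807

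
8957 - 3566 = 5391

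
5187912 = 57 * 91016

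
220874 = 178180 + 42694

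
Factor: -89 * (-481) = 13^1 * 37^1 * 89^1 = 42809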